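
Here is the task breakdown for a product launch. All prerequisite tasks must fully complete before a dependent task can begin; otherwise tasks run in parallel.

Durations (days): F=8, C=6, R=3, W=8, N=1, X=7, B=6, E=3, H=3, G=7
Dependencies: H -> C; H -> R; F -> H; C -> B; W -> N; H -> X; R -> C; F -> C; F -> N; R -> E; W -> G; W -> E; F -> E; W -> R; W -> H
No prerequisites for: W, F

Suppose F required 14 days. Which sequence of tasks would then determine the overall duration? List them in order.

As given, the longest chain is F→H→R→C→B = 8+3+3+6+6 = 26, so the finish is 26 days.
Since F is critical, the +6 change carries straight to that chain (now 32 days).
That remains the longest chain; total 32 days.

F, H, R, C, B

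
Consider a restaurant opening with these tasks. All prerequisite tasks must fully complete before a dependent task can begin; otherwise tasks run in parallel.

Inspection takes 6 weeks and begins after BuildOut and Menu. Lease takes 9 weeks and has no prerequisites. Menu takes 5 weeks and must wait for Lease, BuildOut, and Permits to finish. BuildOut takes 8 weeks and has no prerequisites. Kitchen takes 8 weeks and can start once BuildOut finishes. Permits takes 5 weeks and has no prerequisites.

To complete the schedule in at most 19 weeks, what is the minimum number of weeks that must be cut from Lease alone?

1

Current finish: 20 weeks; target: 19.
Lease is on every critical path, so each week cut from Lease cuts the finish by one (this holds down to a finish of 19).
Need 20 − 19 = 1 week off Lease → Lease becomes 8 weeks, finish becomes 19.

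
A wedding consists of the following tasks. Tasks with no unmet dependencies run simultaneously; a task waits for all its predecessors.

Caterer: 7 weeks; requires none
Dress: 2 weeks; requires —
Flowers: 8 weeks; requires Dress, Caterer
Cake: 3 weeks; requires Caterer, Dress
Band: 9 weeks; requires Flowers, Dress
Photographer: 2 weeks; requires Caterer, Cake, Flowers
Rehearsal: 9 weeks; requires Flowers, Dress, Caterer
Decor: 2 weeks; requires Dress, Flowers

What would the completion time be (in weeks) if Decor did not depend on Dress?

Before: longest chain Caterer→Flowers→Band = 7+8+9 = 24, finish 24.
Dropping Dress→Decor doesn't change Decor's earliest start (15); another predecessor still binds.
The longest chain is now Caterer→Flowers→Band = 7+8+9 = 24, so the project takes 24 weeks.

24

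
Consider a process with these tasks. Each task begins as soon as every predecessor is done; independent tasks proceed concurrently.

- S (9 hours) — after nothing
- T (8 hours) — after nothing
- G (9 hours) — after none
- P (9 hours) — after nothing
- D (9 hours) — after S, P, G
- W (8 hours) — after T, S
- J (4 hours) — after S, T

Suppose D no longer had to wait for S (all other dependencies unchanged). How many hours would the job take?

Before: longest chain S→D = 9+9 = 18, finish 18.
Dropping S→D doesn't change D's earliest start (9); another predecessor still binds.
After: G→D = 9+9 = 18 → 18 hours.

18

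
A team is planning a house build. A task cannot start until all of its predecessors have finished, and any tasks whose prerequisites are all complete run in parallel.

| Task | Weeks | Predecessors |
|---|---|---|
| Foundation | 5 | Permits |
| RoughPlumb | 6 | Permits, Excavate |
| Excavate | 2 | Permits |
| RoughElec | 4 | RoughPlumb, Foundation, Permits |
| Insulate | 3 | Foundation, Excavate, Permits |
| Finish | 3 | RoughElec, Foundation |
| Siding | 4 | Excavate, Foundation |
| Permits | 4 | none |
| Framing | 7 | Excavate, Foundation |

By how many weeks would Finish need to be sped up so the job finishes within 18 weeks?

1

Current finish: 19 weeks; target: 18.
Finish is on every critical path, so each week cut from Finish cuts the finish by one (this holds down to a finish of 17).
Need 19 − 18 = 1 week off Finish → Finish becomes 2 weeks, finish becomes 18.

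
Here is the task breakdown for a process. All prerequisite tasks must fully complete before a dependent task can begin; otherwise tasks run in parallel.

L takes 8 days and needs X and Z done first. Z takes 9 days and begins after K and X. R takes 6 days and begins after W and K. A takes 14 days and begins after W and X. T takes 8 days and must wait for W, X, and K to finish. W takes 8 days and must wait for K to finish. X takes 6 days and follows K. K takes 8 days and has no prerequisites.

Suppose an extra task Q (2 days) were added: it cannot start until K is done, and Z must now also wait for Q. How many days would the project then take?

Originally the project takes 31 days.
With Q inserted, Z now waits for max(K, X, Q).
New critical path: K→X→Z→L = 8+6+9+8 = 31 ⇒ 31 days.

31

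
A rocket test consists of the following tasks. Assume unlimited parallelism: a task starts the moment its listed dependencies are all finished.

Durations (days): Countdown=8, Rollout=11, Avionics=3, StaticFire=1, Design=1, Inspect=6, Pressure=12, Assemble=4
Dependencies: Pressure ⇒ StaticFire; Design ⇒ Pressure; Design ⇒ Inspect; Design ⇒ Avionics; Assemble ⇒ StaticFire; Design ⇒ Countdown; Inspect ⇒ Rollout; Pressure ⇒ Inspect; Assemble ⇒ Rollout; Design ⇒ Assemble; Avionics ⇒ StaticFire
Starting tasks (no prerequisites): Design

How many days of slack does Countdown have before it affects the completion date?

Critical path: Design→Pressure→Inspect→Rollout = 1+12+6+11 = 30, so the finish is 30 days.
The longest chain containing Countdown totals 9 days.
So Countdown can slip 30 − 9 = 21 days.

21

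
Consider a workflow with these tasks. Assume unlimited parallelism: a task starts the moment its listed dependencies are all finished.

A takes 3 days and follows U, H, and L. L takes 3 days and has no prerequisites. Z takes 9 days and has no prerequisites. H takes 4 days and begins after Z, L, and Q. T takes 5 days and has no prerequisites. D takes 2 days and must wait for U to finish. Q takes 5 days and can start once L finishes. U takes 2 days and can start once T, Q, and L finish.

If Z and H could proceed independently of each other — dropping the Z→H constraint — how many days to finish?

15

Original critical path: Z→H→A = 9+4+3 = 16 ⇒ 16 days.
Without Z→H, H's earliest start moves from 9 to 8.
The longest chain is now L→Q→H→A = 3+5+4+3 = 15, so the job takes 15 days.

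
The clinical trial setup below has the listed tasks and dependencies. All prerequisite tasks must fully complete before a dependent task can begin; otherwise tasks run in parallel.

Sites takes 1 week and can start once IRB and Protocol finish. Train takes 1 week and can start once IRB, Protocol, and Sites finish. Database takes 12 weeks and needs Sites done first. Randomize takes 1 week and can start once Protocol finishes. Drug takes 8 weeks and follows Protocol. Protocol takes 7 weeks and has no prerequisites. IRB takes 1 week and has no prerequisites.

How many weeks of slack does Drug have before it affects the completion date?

Protocol→Sites→Database = 7+1+12 = 20 sets the makespan at 20 weeks.
Longest path through Drug: 15 weeks (earliest finish 15, latest finish 20).
So Drug can slip 20 − 15 = 5 weeks.

5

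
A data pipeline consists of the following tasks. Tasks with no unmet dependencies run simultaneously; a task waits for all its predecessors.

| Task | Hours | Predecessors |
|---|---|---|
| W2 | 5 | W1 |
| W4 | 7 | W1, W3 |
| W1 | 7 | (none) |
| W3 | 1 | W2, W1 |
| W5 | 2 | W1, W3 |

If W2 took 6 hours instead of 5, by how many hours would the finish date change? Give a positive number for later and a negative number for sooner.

Actual critical path: W1→W2→W3→W4 = 7+5+1+7 = 20 ⇒ 20 hours.
W2 is on the critical path; changing it to 6 makes that path 21 hours.
The critical path is still W1→W2→W3→W4; finish is now 21 hours.
Change in finish: 21 − 20 = +1 hours.

1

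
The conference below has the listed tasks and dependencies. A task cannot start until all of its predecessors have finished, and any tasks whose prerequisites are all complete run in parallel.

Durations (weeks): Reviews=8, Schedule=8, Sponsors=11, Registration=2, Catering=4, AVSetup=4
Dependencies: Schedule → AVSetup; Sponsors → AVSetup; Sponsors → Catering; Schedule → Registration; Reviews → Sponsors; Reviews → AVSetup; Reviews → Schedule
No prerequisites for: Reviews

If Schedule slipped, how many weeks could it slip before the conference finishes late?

3

Critical path: Reviews→Sponsors→Catering = 8+11+4 = 23, so the finish is 23 weeks.
Schedule finishes as early as 16 and must finish by 19.
So Schedule can slip 19 − 16 = 3 weeks.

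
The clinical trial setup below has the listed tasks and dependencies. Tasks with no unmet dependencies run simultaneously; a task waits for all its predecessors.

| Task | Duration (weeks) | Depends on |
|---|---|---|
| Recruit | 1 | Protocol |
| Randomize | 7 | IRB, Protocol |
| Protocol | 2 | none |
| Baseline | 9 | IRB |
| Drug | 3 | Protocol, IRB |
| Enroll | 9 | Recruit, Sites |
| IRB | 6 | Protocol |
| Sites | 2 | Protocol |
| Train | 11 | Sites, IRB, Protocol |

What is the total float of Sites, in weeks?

Critical path: Protocol→IRB→Train = 2+6+11 = 19, so the finish is 19 weeks.
The longest chain containing Sites totals 15 weeks.
Slack of Sites = 6 − 2 = 4 weeks.

4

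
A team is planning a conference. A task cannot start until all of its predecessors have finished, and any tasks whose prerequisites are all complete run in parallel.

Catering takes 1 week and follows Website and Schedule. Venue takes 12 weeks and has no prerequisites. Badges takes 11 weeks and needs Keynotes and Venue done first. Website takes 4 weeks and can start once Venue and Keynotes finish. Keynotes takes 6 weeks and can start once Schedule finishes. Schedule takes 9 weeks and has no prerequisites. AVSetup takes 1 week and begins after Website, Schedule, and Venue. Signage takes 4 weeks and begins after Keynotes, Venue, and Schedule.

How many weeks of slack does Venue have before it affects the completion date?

3

Critical path: Schedule→Keynotes→Badges = 9+6+11 = 26, so the finish is 26 weeks.
Venue finishes as early as 12 and must finish by 15.
Float = 26 − 23 = 3.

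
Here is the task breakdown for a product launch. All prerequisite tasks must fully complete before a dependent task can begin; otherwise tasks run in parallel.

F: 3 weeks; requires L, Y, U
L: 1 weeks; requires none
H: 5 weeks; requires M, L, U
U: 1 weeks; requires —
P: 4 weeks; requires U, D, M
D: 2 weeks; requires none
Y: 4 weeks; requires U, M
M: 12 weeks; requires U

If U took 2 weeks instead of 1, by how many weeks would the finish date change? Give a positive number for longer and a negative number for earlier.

1

Actual critical path: U→M→Y→F = 1+12+4+3 = 20 ⇒ 20 weeks.
U is on the critical path; changing it to 2 makes that path 21 weeks.
The critical path is still U→M→Y→F; finish is now 21 weeks.
Change in finish: 21 − 20 = +1 weeks.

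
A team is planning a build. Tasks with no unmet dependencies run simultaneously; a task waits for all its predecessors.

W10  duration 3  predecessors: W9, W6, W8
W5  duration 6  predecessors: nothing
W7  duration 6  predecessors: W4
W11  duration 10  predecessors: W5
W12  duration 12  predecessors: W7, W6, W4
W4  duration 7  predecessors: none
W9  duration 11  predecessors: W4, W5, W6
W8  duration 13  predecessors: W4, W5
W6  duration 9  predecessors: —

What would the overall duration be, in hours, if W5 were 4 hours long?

25

The binding path is W4→W7→W12 = 7+6+12 = 25; finish at 25 hours.
The longest path through W5 is only 22 hours, so W5 has float 3.
That remains the longest chain; total 25 hours.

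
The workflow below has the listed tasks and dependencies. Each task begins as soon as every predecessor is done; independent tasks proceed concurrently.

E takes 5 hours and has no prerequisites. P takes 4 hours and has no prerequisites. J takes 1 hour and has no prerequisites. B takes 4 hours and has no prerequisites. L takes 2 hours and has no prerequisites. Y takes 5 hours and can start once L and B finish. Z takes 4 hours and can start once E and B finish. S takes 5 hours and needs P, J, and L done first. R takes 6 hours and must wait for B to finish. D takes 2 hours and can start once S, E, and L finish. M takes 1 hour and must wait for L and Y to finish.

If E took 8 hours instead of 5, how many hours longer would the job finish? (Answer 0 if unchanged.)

1

Actual critical path: P→S→D = 4+5+2 = 11 ⇒ 11 hours.
E has 2 hours of float (longest path through it is 9).
The binding chain switches to E→Z = 8+4 = 12; finish 12 hours.
Change in finish: 12 − 11 = +1 hours.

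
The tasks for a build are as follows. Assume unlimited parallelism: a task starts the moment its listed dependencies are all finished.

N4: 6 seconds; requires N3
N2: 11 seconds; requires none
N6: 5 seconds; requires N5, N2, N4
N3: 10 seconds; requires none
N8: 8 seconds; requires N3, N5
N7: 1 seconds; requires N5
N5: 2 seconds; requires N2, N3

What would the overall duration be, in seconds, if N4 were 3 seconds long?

Critical path before the change: N3→N4→N6 = 10+6+5 = 21 giving 21 seconds.
N4 is on the critical path; changing it to 3 makes that path 18 seconds.
The binding chain switches to N2→N5→N8 = 11+2+8 = 21; finish 21 seconds.

21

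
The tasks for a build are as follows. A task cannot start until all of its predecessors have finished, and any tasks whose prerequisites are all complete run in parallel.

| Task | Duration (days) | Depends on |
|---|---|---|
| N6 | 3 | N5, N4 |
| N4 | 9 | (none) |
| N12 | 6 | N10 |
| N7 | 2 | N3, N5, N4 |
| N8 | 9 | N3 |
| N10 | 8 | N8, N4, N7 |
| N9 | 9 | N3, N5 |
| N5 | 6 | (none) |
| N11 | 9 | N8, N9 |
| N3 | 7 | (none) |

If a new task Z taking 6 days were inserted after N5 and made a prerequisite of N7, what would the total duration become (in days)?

Originally the schedule takes 30 days.
With Z inserted, N7 now waits for max(N3, N5, N4, Z).
New critical path: N3→N8→N10→N12 = 7+9+8+6 = 30 ⇒ 30 days.

30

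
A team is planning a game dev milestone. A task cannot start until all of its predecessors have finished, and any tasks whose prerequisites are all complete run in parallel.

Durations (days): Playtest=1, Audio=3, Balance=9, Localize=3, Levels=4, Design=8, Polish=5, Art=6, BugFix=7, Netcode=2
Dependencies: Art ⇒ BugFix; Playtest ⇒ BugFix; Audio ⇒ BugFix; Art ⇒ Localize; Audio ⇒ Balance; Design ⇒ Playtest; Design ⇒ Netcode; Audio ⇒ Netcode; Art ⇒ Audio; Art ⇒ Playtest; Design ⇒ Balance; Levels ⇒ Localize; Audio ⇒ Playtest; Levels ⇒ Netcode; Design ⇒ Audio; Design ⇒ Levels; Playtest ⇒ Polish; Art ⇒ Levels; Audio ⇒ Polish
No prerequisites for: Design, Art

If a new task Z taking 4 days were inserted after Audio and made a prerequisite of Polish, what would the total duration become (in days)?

20

Originally the project takes 20 days.
With Z inserted, Polish now waits for max(Audio, Playtest, Z).
New critical path: Design→Audio→Z→Polish = 8+3+4+5 = 20 ⇒ 20 days.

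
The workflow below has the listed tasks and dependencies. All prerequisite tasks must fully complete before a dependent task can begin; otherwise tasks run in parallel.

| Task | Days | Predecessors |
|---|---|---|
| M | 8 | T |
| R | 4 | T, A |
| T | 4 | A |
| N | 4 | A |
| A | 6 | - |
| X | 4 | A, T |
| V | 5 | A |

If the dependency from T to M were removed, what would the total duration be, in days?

14

With the dependency in place, A→T→M = 6+4+8 = 18 sets the finish at 18 days.
Without T→M, M's earliest start moves from 10 to 0.
New critical path: A→T→R = 6+4+4 = 14 ⇒ 14 days.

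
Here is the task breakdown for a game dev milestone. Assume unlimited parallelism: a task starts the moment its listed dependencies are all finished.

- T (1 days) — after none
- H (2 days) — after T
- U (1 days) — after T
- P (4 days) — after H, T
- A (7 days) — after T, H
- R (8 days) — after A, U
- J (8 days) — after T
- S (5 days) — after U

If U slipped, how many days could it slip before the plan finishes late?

Critical path: T→H→A→R = 1+2+7+8 = 18, so the finish is 18 days.
Longest path through U: 10 days (earliest finish 2, latest finish 10).
So U can slip 10 − 2 = 8 days.

8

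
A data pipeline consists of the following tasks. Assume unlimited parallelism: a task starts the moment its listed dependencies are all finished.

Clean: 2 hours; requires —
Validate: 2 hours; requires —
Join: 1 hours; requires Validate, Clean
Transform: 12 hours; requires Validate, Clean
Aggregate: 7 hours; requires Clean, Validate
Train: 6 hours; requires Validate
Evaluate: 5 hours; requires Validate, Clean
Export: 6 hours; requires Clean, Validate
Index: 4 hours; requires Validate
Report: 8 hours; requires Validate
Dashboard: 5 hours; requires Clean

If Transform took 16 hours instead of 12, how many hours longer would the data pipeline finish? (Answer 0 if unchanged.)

Baseline: Clean→Transform = 2+12 = 14 → 14 hours.
Transform lies on that path, so at 16 hours the path becomes 18 hours.
That remains the longest chain; total 18 hours.
Change in finish: 18 − 14 = +4 hours.

4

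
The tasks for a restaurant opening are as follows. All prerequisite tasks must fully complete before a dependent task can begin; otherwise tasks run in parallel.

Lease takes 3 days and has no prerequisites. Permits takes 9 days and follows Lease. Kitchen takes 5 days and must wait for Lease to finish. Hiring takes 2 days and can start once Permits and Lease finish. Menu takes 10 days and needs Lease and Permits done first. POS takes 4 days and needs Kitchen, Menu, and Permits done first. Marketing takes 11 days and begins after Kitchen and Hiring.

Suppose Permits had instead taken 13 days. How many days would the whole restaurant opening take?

The binding path is Lease→Permits→Menu→POS = 3+9+10+4 = 26; finish at 26 days.
Permits is on the critical path; changing it to 13 makes that path 30 days.
No other chain overtakes it, so the finish is 30 days.

30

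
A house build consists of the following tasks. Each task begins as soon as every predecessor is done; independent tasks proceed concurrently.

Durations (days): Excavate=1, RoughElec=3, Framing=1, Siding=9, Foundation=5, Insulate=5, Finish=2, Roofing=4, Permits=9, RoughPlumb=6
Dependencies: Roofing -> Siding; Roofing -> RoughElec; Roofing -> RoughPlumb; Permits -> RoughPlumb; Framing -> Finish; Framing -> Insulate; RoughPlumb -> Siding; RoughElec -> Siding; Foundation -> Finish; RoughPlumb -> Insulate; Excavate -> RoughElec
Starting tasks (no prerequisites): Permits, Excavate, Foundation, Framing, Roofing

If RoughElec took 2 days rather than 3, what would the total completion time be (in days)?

As given, the longest chain is Permits→RoughPlumb→Siding = 9+6+9 = 24, so the finish is 24 days.
The longest path through RoughElec is only 16 days, so RoughElec has float 8.
The critical path is still Permits→RoughPlumb→Siding; finish is now 24 days.

24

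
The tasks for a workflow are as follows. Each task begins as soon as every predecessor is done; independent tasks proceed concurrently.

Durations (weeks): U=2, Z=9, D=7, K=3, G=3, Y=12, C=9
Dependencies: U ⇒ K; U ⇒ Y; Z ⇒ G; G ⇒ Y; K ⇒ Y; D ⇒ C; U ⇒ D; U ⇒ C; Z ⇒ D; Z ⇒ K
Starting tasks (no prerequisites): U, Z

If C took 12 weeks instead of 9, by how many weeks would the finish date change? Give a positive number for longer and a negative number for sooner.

3

Actual critical path: Z→D→C = 9+7+9 = 25 ⇒ 25 weeks.
C is on the critical path; changing it to 12 makes that path 28 weeks.
No other chain overtakes it, so the finish is 28 weeks.
Change in finish: 28 − 25 = +3 weeks.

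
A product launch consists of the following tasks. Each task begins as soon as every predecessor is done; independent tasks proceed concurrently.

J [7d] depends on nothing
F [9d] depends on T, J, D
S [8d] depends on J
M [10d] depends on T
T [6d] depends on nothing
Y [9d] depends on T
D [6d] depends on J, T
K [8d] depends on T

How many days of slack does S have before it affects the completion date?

J→D→F = 7+6+9 = 22 sets the makespan at 22 days.
Longest path through S: 15 days (earliest finish 15, latest finish 22).
Slack of S = 14 − 7 = 7 days.

7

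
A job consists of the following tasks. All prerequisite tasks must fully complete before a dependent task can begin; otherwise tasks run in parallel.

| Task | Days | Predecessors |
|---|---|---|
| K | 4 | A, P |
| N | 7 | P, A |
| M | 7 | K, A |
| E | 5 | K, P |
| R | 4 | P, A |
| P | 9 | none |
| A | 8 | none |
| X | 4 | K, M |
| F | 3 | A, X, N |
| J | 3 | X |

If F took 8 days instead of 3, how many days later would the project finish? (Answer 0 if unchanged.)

Actual critical path: P→K→M→X→F = 9+4+7+4+3 = 27 ⇒ 27 days.
F lies on that path, so at 8 days the path becomes 32 days.
No other chain overtakes it, so the finish is 32 days.
Change in finish: 32 − 27 = +5 days.

5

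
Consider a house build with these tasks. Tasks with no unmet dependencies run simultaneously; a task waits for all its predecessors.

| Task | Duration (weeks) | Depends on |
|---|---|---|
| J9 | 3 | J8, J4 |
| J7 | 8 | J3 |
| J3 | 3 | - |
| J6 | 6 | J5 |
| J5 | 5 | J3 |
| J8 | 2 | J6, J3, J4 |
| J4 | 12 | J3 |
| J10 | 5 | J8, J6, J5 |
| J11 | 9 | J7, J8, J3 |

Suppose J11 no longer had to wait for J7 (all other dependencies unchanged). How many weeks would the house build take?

26

Before: longest chain J3→J4→J8→J11 = 3+12+2+9 = 26, finish 26.
Dropping J7→J11 doesn't change J11's earliest start (17); another predecessor still binds.
The longest chain is now J3→J4→J8→J11 = 3+12+2+9 = 26, so the house build takes 26 weeks.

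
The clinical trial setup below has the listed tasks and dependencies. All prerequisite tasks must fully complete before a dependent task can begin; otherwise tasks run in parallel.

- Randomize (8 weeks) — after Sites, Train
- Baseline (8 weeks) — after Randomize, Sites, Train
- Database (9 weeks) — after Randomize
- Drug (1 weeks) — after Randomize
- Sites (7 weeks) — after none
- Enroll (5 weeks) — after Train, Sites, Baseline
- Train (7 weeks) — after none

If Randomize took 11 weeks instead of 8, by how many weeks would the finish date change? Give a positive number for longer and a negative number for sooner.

3

As given, the longest chain is Sites→Randomize→Baseline→Enroll = 7+8+8+5 = 28, so the finish is 28 weeks.
Randomize lies on that path, so at 11 weeks the path becomes 31 weeks.
The critical path is still Sites→Randomize→Baseline→Enroll; finish is now 31 weeks.
Change in finish: 31 − 28 = +3 weeks.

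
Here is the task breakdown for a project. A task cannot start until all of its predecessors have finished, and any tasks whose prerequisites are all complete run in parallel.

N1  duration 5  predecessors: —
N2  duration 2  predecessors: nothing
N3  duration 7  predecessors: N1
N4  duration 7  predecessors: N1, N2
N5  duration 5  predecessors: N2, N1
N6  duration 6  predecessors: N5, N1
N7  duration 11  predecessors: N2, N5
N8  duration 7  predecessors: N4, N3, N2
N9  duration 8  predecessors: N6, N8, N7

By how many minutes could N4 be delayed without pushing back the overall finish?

2

N1→N5→N7→N9 = 5+5+11+8 = 29 sets the makespan at 29 minutes.
Longest path through N4: 27 minutes (earliest finish 12, latest finish 14).
So N4 can slip 14 − 12 = 2 minutes.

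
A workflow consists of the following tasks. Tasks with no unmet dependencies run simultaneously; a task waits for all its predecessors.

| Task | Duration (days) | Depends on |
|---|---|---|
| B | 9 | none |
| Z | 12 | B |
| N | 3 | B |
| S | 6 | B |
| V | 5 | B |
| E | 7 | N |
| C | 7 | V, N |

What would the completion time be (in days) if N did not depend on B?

Original critical path: B→Z = 9+12 = 21 ⇒ 21 days.
Without B→N, N's earliest start moves from 9 to 0.
New critical path: B→Z = 9+12 = 21 ⇒ 21 days.

21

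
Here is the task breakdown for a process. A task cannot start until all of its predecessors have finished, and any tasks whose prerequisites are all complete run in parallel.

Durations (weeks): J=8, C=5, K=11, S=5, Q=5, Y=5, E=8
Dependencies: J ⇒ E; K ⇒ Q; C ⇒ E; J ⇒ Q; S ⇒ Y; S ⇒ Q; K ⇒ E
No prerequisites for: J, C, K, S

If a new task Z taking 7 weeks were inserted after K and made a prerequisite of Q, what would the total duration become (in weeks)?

Originally the job takes 19 weeks.
With Z inserted, Q now waits for max(K, J, S, Z).
New critical path: K→Z→Q = 11+7+5 = 23 ⇒ 23 weeks.

23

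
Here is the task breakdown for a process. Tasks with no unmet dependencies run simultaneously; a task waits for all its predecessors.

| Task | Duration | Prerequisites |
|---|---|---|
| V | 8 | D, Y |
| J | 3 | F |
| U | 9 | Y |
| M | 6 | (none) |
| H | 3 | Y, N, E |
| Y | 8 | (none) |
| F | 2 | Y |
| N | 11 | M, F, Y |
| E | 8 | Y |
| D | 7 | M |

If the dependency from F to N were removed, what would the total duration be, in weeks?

With the dependency in place, Y→F→N→H = 8+2+11+3 = 24 sets the finish at 24 weeks.
Without F→N, N's earliest start moves from 10 to 8.
After: Y→N→H = 8+11+3 = 22 → 22 weeks.

22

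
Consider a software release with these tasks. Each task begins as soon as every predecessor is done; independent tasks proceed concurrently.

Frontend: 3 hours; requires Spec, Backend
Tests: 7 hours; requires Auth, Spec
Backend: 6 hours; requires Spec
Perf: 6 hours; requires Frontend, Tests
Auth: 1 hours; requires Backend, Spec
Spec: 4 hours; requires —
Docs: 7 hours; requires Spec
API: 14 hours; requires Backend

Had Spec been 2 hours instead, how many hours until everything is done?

22

Baseline: Spec→Backend→API = 4+6+14 = 24 → 24 hours.
Since Spec is critical, the -2 change carries straight to that chain (now 22 hours).
No other chain overtakes it, so the finish is 22 hours.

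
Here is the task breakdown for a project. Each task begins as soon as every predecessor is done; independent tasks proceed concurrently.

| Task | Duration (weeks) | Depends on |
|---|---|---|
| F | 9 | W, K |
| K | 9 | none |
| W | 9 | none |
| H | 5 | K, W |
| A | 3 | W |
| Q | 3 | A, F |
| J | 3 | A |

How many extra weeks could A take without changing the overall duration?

6

The longest chain is W→F→Q = 9+9+3 = 21; overall finish 21 weeks.
Longest path through A: 15 weeks (earliest finish 12, latest finish 18).
So A can slip 18 − 12 = 6 weeks.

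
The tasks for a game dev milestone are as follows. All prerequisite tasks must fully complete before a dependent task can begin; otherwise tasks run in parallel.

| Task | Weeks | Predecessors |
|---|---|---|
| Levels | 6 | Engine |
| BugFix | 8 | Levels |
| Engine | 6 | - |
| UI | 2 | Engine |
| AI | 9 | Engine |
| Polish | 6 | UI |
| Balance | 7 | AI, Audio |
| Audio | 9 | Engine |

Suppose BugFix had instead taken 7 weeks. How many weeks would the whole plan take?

22

The binding path is Engine→Audio→Balance = 6+9+7 = 22; finish at 22 weeks.
BugFix has 2 weeks of float (longest path through it is 20).
No other chain overtakes it, so the finish is 22 weeks.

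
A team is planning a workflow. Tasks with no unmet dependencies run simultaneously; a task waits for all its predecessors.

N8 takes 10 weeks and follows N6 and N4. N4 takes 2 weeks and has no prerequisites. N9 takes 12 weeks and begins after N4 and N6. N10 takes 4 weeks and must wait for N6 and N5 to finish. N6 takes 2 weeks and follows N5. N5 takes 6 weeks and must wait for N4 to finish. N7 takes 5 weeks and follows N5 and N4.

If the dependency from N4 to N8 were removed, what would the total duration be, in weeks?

Before: longest chain N4→N5→N6→N9 = 2+6+2+12 = 22, finish 22.
Dropping N4→N8 doesn't change N8's earliest start (10); another predecessor still binds.
The longest chain is now N4→N5→N6→N9 = 2+6+2+12 = 22, so the schedule takes 22 weeks.

22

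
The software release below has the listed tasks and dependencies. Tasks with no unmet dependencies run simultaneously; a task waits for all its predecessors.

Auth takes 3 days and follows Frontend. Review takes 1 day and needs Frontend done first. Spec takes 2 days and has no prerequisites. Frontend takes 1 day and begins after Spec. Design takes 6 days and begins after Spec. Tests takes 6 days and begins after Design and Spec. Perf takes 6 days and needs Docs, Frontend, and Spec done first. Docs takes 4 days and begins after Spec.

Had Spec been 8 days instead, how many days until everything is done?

20

Critical path before the change: Spec→Design→Tests = 2+6+6 = 14 giving 14 days.
Spec is on the critical path; changing it to 8 makes that path 20 days.
No other chain overtakes it, so the finish is 20 days.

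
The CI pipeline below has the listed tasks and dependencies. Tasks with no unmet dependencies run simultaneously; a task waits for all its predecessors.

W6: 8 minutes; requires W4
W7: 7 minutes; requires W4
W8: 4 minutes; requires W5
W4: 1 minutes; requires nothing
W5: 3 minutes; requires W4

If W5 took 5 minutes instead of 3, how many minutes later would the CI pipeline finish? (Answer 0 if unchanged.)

1

As given, the longest chain is W4→W6 = 1+8 = 9, so the finish is 9 minutes.
The longest path through W5 is only 8 minutes, so W5 has float 1.
New critical path: W4→W5→W8 = 1+5+4 = 10 ⇒ 10 minutes.
Change in finish: 10 − 9 = +1 minutes.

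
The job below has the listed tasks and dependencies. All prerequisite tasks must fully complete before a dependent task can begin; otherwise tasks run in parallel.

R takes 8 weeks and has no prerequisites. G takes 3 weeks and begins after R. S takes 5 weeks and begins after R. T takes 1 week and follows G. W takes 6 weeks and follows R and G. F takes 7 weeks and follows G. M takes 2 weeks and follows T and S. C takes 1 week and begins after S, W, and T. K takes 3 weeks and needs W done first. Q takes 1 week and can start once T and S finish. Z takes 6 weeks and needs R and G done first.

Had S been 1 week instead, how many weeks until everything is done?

Actual critical path: R→G→W→K = 8+3+6+3 = 20 ⇒ 20 weeks.
S is off the critical path — its longest chain is 15 weeks, giving 5 of slack.
No other chain overtakes it, so the finish is 20 weeks.

20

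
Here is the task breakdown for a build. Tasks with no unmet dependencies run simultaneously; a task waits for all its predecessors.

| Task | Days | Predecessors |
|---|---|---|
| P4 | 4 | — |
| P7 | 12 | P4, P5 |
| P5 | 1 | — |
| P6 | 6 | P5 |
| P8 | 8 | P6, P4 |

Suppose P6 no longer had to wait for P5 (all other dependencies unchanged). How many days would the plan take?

16

With the dependency in place, P4→P7 = 4+12 = 16 sets the finish at 16 days.
Without P5→P6, P6's earliest start moves from 1 to 0.
After: P4→P7 = 4+12 = 16 → 16 days.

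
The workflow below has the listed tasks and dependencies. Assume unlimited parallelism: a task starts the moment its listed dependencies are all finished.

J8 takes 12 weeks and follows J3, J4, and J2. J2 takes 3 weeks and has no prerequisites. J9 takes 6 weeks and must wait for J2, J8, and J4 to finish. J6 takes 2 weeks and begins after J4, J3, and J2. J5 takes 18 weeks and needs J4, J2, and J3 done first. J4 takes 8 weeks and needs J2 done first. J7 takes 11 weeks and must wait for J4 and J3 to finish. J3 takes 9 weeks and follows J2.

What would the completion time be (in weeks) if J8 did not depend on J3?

With the dependency in place, J2→J3→J5 = 3+9+18 = 30 sets the finish at 30 weeks.
Without J3→J8, J8's earliest start moves from 12 to 11.
The longest chain is now J2→J3→J5 = 3+9+18 = 30, so the schedule takes 30 weeks.

30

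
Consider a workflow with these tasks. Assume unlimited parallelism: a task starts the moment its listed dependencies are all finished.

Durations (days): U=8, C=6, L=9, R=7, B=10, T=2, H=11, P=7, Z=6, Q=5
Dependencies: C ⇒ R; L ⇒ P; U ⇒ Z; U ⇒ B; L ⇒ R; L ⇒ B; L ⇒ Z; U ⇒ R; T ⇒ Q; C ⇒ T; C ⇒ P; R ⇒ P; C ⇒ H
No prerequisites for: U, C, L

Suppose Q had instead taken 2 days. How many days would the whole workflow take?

23

Critical path before the change: L→R→P = 9+7+7 = 23 giving 23 days.
Q has 10 days of float (longest path through it is 13).
No other chain overtakes it, so the finish is 23 days.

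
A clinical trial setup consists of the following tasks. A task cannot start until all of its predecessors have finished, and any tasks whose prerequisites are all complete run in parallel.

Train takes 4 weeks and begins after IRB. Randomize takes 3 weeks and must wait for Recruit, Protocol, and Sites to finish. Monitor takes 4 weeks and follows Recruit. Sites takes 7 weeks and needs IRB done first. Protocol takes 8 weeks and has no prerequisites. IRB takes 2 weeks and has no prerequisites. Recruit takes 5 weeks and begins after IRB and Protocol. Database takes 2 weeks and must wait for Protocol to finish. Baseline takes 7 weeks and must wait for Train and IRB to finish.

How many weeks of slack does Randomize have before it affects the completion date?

The longest chain is Protocol→Recruit→Monitor = 8+5+4 = 17; overall finish 17 weeks.
Randomize finishes as early as 16 and must finish by 17.
So Randomize can slip 17 − 16 = 1 week.

1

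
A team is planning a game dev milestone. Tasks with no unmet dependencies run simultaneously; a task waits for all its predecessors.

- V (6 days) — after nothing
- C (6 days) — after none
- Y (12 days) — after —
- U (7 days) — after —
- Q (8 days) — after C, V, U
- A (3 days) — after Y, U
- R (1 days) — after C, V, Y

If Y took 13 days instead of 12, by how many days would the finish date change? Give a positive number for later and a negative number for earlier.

1

Actual critical path: Y→A = 12+3 = 15 ⇒ 15 days.
Y is on the critical path; changing it to 13 makes that path 16 days.
No other chain overtakes it, so the finish is 16 days.
Change in finish: 16 − 15 = +1 days.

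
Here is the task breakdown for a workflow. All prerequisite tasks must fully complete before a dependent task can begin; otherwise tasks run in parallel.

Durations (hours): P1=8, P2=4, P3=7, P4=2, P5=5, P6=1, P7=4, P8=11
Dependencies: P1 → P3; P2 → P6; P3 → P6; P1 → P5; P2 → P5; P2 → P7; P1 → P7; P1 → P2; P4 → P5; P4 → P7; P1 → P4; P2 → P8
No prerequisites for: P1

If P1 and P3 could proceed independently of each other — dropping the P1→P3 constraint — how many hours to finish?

Original critical path: P1→P2→P8 = 8+4+11 = 23 ⇒ 23 hours.
Without P1→P3, P3's earliest start moves from 8 to 0.
New critical path: P1→P2→P8 = 8+4+11 = 23 ⇒ 23 hours.

23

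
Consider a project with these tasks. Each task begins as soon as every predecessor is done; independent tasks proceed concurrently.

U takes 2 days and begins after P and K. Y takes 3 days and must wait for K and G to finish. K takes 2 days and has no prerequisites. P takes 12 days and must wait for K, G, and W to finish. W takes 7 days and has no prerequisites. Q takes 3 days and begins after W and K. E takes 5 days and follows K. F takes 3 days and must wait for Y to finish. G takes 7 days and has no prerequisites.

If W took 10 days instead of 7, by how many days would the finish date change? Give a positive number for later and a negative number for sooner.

The binding path is W→P→U = 7+12+2 = 21; finish at 21 days.
W is on the critical path; changing it to 10 makes that path 24 days.
The critical path is still W→P→U; finish is now 24 days.
Change in finish: 24 − 21 = +3 days.

3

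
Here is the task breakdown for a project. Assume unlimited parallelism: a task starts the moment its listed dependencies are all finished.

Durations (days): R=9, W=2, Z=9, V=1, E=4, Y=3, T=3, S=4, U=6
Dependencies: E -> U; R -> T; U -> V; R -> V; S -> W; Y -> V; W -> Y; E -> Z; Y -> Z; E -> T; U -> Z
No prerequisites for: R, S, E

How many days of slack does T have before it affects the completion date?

7

E→U→Z = 4+6+9 = 19 sets the makespan at 19 days.
The longest chain containing T totals 12 days.
So T can slip 19 − 12 = 7 days.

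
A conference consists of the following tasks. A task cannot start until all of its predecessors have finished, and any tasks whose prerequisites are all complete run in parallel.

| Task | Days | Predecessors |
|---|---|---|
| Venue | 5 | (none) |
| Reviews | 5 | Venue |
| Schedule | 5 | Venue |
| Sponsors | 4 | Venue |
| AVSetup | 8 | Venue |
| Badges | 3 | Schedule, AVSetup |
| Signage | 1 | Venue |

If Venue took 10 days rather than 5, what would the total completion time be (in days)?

Baseline: Venue→AVSetup→Badges = 5+8+3 = 16 → 16 days.
Since Venue is critical, the +5 change carries straight to that chain (now 21 days).
The critical path is still Venue→AVSetup→Badges; finish is now 21 days.

21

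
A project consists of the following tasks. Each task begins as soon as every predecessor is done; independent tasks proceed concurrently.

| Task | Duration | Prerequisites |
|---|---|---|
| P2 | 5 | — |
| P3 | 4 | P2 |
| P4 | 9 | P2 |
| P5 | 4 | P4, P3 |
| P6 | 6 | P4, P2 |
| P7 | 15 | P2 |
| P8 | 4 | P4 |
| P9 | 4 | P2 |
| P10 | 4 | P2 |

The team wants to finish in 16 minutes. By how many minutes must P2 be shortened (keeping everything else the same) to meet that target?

Current finish: 20 minutes; target: 16.
P2 is on every critical path, so each minute cut from P2 cuts the finish by one (this holds down to a finish of 16).
Need 20 − 16 = 4 minutes off P2 → P2 becomes 1 minute, finish becomes 16.

4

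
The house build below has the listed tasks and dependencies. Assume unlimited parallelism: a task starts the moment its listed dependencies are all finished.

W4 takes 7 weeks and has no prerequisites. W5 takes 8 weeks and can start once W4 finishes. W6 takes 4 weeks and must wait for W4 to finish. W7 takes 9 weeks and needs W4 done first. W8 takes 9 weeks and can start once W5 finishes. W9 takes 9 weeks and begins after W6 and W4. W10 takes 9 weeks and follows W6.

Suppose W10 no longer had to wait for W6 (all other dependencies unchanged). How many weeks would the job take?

24

With the dependency in place, W4→W5→W8 = 7+8+9 = 24 sets the finish at 24 weeks.
Without W6→W10, W10's earliest start moves from 11 to 0.
The longest chain is now W4→W5→W8 = 7+8+9 = 24, so the job takes 24 weeks.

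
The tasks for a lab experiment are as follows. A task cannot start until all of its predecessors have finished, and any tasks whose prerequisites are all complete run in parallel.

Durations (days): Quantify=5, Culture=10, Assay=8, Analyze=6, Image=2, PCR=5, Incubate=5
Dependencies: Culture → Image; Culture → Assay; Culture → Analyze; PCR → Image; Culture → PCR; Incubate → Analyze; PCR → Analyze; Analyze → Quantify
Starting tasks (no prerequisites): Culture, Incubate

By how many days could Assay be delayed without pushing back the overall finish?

8

The longest chain is Culture→PCR→Analyze→Quantify = 10+5+6+5 = 26; overall finish 26 days.
Assay finishes as early as 18 and must finish by 26.
So Assay can slip 26 − 18 = 8 days.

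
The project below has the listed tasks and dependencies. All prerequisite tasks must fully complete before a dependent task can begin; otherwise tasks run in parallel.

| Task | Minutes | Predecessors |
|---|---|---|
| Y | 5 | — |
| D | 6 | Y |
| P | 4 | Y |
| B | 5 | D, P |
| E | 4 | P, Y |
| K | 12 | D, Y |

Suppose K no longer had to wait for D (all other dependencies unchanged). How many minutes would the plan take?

17

Before: longest chain Y→D→K = 5+6+12 = 23, finish 23.
Without D→K, K's earliest start moves from 11 to 5.
The longest chain is now Y→K = 5+12 = 17, so the plan takes 17 minutes.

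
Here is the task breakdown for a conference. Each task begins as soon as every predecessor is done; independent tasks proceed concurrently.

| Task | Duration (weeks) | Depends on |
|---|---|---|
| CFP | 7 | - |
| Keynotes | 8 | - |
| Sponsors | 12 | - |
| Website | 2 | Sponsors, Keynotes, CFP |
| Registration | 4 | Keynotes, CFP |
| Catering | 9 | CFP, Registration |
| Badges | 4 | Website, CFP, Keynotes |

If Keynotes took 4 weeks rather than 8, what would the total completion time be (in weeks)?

Actual critical path: Keynotes→Registration→Catering = 8+4+9 = 21 ⇒ 21 weeks.
Since Keynotes is critical, the -4 change carries straight to that chain (now 17 weeks).
The binding chain switches to CFP→Registration→Catering = 7+4+9 = 20; finish 20 weeks.

20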